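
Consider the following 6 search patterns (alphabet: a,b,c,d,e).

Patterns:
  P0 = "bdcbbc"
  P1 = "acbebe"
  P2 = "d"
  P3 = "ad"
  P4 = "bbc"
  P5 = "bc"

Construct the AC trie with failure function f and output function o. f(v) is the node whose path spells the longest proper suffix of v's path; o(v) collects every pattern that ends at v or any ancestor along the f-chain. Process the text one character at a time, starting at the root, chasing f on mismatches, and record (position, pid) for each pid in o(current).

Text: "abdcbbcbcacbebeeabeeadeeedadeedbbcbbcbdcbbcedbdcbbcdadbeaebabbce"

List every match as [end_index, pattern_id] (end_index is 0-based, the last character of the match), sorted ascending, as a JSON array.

Build:
Trie (insert patterns):
  n0 'ε': a→7 b→1 d→13
  n1 'b': b→15 c→17 d→2
  n2 'bd': c→3
  n3 'bdc': b→4
  n4 'bdcb': b→5
  n5 'bdcbb': c→6
  n6 'bdcbbc': ·  [P0 ends]
  n7 'a': c→8 d→14
  n8 'ac': b→9
  n9 'acb': e→10
  n10 'acbe': b→11
  n11 'acbeb': e→12
  n12 'acbebe': ·  [P1 ends]
  n13 'd': ·  [P2 ends]
  n14 'ad': ·  [P3 ends]
  n15 'bb': c→16
  n16 'bbc': ·  [P4 ends]
  n17 'bc': ·  [P5 ends]

Failure links (BFS by depth):
  n1('b'): parent n0 fail=0; on 'b' 0 → fail=0;  out ∅∪∅=∅
  n7('a'): parent n0 fail=0; on 'a' 0 → fail=0;  out ∅∪∅=∅
  n13('d'): parent n0 fail=0; on 'd' 0 → fail=0;  out {2}∪∅={2}
  n2('bd'): parent n1 fail=0; on 'd' 0 → fail=13;  out ∅∪{2}={2}
  n8('ac'): parent n7 fail=0; on 'c' 0 → fail=0;  out ∅∪∅=∅
  n14('ad'): parent n7 fail=0; on 'd' 0 → fail=13;  out {3}∪{2}={2,3}
  n15('bb'): parent n1 fail=0; on 'b' 0 → fail=1;  out ∅∪∅=∅
  n17('bc'): parent n1 fail=0; on 'c' 0 → fail=0;  out {5}∪∅={5}
  n3('bdc'): parent n2 fail=13; on 'c' 13→0 → fail=0;  out ∅∪∅=∅
  n9('acb'): parent n8 fail=0; on 'b' 0 → fail=1;  out ∅∪∅=∅
  n16('bbc'): parent n15 fail=1; on 'c' 1 → fail=17;  out {4}∪{5}={4,5}
  n4('bdcb'): parent n3 fail=0; on 'b' 0 → fail=1;  out ∅∪∅=∅
  n10('acbe'): parent n9 fail=1; on 'e' 1→0 → fail=0;  out ∅∪∅=∅
  n5('bdcbb'): parent n4 fail=1; on 'b' 1 → fail=15;  out ∅∪∅=∅
  n11('acbeb'): parent n10 fail=0; on 'b' 0 → fail=1;  out ∅∪∅=∅
  n6('bdcbbc'): parent n5 fail=15; on 'c' 15 → fail=16;  out {0}∪{4,5}={0,4,5}
  n12('acbebe'): parent n11 fail=1; on 'e' 1→0 → fail=0;  out {1}∪∅={1}

Run:
i=0 'a': node 0→7
i=1 'b': node 7→1 (via fail)
i=2 'd': node 1→2  emit P2@[2:2]
i=3 'c': node 2→3
i=4 'b': node 3→4
i=5 'b': node 4→5
i=6 'c': node 5→6  emit P0@[1:6],P4@[4:6],P5@[5:6]
i=7 'b': node 6→1 (via fail)
i=8 'c': node 1→17  emit P5@[7:8]
i=9 'a': node 17→7 (via fail)
i=10 'c': node 7→8
i=11 'b': node 8→9
i=12 'e': node 9→10
i=13 'b': node 10→11
i=14 'e': node 11→12  emit P1@[9:14]
i=15 'e': node 12→0 (via fail)
i=16 'a': node 0→7
i=17 'b': node 7→1 (via fail)
i=18 'e': node 1→0 (via fail)
i=19 'e': node 0→0
i=20 'a': node 0→7
i=21 'd': node 7→14  emit P2@[21:21],P3@[20:21]
i=22 'e': node 14→0 (via fail)
i=23 'e': node 0→0
i=24 'e': node 0→0
i=25 'd': node 0→13  emit P2@[25:25]
i=26 'a': node 13→7 (via fail)
i=27 'd': node 7→14  emit P2@[27:27],P3@[26:27]
i=28 'e': node 14→0 (via fail)
i=29 'e': node 0→0
i=30 'd': node 0→13  emit P2@[30:30]
i=31 'b': node 13→1 (via fail)
i=32 'b': node 1→15
i=33 'c': node 15→16  emit P4@[31:33],P5@[32:33]
i=34 'b': node 16→1 (via fail)
i=35 'b': node 1→15
i=36 'c': node 15→16  emit P4@[34:36],P5@[35:36]
i=37 'b': node 16→1 (via fail)
i=38 'd': node 1→2  emit P2@[38:38]
i=39 'c': node 2→3
i=40 'b': node 3→4
i=41 'b': node 4→5
i=42 'c': node 5→6  emit P0@[37:42],P4@[40:42],P5@[41:42]
i=43 'e': node 6→0 (via fail)
i=44 'd': node 0→13  emit P2@[44:44]
i=45 'b': node 13→1 (via fail)
i=46 'd': node 1→2  emit P2@[46:46]
i=47 'c': node 2→3
i=48 'b': node 3→4
i=49 'b': node 4→5
i=50 'c': node 5→6  emit P0@[45:50],P4@[48:50],P5@[49:50]
i=51 'd': node 6→13 (via fail)  emit P2@[51:51]
i=52 'a': node 13→7 (via fail)
i=53 'd': node 7→14  emit P2@[53:53],P3@[52:53]
i=54 'b': node 14→1 (via fail)
i=55 'e': node 1→0 (via fail)
i=56 'a': node 0→7
i=57 'e': node 7→0 (via fail)
i=58 'b': node 0→1
i=59 'a': node 1→7 (via fail)
i=60 'b': node 7→1 (via fail)
i=61 'b': node 1→15
i=62 'c': node 15→16  emit P4@[60:62],P5@[61:62]
i=63 'e': node 16→0 (via fail)

All matches (sorted): [[2,2],[6,0],[6,4],[6,5],[8,5],[14,1],[21,2],[21,3],[25,2],[27,2],[27,3],[30,2],[33,4],[33,5],[36,4],[36,5],[38,2],[42,0],[42,4],[42,5],[44,2],[46,2],[50,0],[50,4],[50,5],[51,2],[53,2],[53,3],[62,4],[62,5]]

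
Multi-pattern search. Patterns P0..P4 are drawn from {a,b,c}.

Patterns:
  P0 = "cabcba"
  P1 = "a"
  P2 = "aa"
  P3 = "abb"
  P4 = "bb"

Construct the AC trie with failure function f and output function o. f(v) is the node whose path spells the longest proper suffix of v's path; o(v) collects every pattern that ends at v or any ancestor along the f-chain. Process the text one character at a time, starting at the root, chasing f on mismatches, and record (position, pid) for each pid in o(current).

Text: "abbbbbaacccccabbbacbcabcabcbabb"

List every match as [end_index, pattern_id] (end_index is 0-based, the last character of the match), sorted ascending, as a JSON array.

Build:
Trie nodes:
  0='ε' goto a→7 b→11 c→1
  1='c' goto a→2
  2='ca' goto b→3
  3='cab' goto c→4
  4='cabc' goto b→5
  5='cabcb' goto a→6
  6='cabcba' goto ·  [P0 ends]
  7='a' goto a→8 b→9  [P1 ends]
  8='aa' goto ·  [P2 ends]
  9='ab' goto b→10
  10='abb' goto ·  [P3 ends]
  11='b' goto b→12
  12='bb' goto ·  [P4 ends]

BFS fail/out derivation:
  fail(1) 'c': from fail(0)=0 chase 'c': 0 ⇒ 0;  out=∅∪out(0)=∅
  fail(7) 'a': from fail(0)=0 chase 'a': 0 ⇒ 0;  out={1}∪out(0)={1}
  fail(11) 'b': from fail(0)=0 chase 'b': 0 ⇒ 0;  out=∅∪out(0)=∅
  fail(2) 'ca': from fail(1)=0 chase 'a': 0 ⇒ 7;  out=∅∪out(7)={1}
  fail(8) 'aa': from fail(7)=0 chase 'a': 0 ⇒ 7;  out={2}∪out(7)={1,2}
  fail(9) 'ab': from fail(7)=0 chase 'b': 0 ⇒ 11;  out=∅∪out(11)=∅
  fail(12) 'bb': from fail(11)=0 chase 'b': 0 ⇒ 11;  out={4}∪out(11)={4}
  fail(3) 'cab': from fail(2)=7 chase 'b': 7 ⇒ 9;  out=∅∪out(9)=∅
  fail(10) 'abb': from fail(9)=11 chase 'b': 11 ⇒ 12;  out={3}∪out(12)={3,4}
  fail(4) 'cabc': from fail(3)=9 chase 'c': 9→11→0 ⇒ 1;  out=∅∪out(1)=∅
  fail(5) 'cabcb': from fail(4)=1 chase 'b': 1→0 ⇒ 11;  out=∅∪out(11)=∅
  fail(6) 'cabcba': from fail(5)=11 chase 'a': 11→0 ⇒ 7;  out={0}∪out(7)={0,1}

Run:
pos 0 'a': at 7  emit P1@[0:0]
pos 1 'b': at 9
pos 2 'b': at 10  emit P3@[0:2],P4@[1:2]
pos 3 'b': at 12 (via fail)  emit P4@[2:3]
pos 4 'b': at 12 (via fail)  emit P4@[3:4]
pos 5 'b': at 12 (via fail)  emit P4@[4:5]
pos 6 'a': at 7 (via fail)  emit P1@[6:6]
pos 7 'a': at 8  emit P1@[7:7],P2@[6:7]
pos 8 'c': at 1 (via fail)
pos 9 'c': at 1 (via fail)
pos 10 'c': at 1 (via fail)
pos 11 'c': at 1 (via fail)
pos 12 'c': at 1 (via fail)
pos 13 'a': at 2  emit P1@[13:13]
pos 14 'b': at 3
pos 15 'b': at 10 (via fail)  emit P3@[13:15],P4@[14:15]
pos 16 'b': at 12 (via fail)  emit P4@[15:16]
pos 17 'a': at 7 (via fail)  emit P1@[17:17]
pos 18 'c': at 1 (via fail)
pos 19 'b': at 11 (via fail)
pos 20 'c': at 1 (via fail)
pos 21 'a': at 2  emit P1@[21:21]
pos 22 'b': at 3
pos 23 'c': at 4
pos 24 'a': at 2 (via fail)  emit P1@[24:24]
pos 25 'b': at 3
pos 26 'c': at 4
pos 27 'b': at 5
pos 28 'a': at 6  emit P0@[23:28],P1@[28:28]
pos 29 'b': at 9 (via fail)
pos 30 'b': at 10  emit P3@[28:30],P4@[29:30]

All matches (sorted): [[0,1],[2,3],[2,4],[3,4],[4,4],[5,4],[6,1],[7,1],[7,2],[13,1],[15,3],[15,4],[16,4],[17,1],[21,1],[24,1],[28,0],[28,1],[30,3],[30,4]]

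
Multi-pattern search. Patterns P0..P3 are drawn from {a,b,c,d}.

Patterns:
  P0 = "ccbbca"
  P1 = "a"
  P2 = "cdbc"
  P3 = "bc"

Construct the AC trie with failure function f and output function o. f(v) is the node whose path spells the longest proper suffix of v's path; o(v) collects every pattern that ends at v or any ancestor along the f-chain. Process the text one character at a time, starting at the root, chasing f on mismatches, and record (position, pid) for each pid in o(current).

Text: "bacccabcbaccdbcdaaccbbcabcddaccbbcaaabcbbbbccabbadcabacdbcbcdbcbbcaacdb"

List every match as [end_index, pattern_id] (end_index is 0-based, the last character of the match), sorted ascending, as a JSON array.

Construct AC machine:
Trie (insert patterns):
  0='ε' goto a→7 b→11 c→1
  1='c' goto c→2 d→8
  2='cc' goto b→3
  3='ccb' goto b→4
  4='ccbb' goto c→5
  5='ccbbc' goto a→6
  6='ccbbca' goto ·  [P0 ends]
  7='a' goto ·  [P1 ends]
  8='cd' goto b→9
  9='cdb' goto c→10
  10='cdbc' goto ·  [P2 ends]
  11='b' goto c→12
  12='bc' goto ·  [P3 ends]

Failure links (BFS by depth):
  fail(1) 'c': from fail(0)=0 chase 'c': 0 ⇒ 0;  out=∅∪out(0)=∅
  fail(7) 'a': from fail(0)=0 chase 'a': 0 ⇒ 0;  out={1}∪out(0)={1}
  fail(11) 'b': from fail(0)=0 chase 'b': 0 ⇒ 0;  out=∅∪out(0)=∅
  fail(2) 'cc': from fail(1)=0 chase 'c': 0 ⇒ 1;  out=∅∪out(1)=∅
  fail(8) 'cd': from fail(1)=0 chase 'd': 0 ⇒ 0;  out=∅∪out(0)=∅
  fail(12) 'bc': from fail(11)=0 chase 'c': 0 ⇒ 1;  out={3}∪out(1)={3}
  fail(3) 'ccb': from fail(2)=1 chase 'b': 1→0 ⇒ 11;  out=∅∪out(11)=∅
  fail(9) 'cdb': from fail(8)=0 chase 'b': 0 ⇒ 11;  out=∅∪out(11)=∅
  fail(4) 'ccbb': from fail(3)=11 chase 'b': 11→0 ⇒ 11;  out=∅∪out(11)=∅
  fail(10) 'cdbc': from fail(9)=11 chase 'c': 11 ⇒ 12;  out={2}∪out(12)={2,3}
  fail(5) 'ccbbc': from fail(4)=11 chase 'c': 11 ⇒ 12;  out=∅∪out(12)={3}
  fail(6) 'ccbbca': from fail(5)=12 chase 'a': 12→1→0 ⇒ 7;  out={0}∪out(7)={0,1}

Scan:
[0] read 'b'  n0⇒n11
[1] read 'a'  n11⇒n7 (via fail)  → match P1@[1:1]
[2] read 'c'  n7⇒n1 (via fail)
[3] read 'c'  n1⇒n2
[4] read 'c'  n2⇒n2 (via fail)
[5] read 'a'  n2⇒n7 (via fail)  → match P1@[5:5]
[6] read 'b'  n7⇒n11 (via fail)
[7] read 'c'  n11⇒n12  → match P3@[6:7]
[8] read 'b'  n12⇒n11 (via fail)
[9] read 'a'  n11⇒n7 (via fail)  → match P1@[9:9]
[10] read 'c'  n7⇒n1 (via fail)
[11] read 'c'  n1⇒n2
[12] read 'd'  n2⇒n8 (via fail)
[13] read 'b'  n8⇒n9
[14] read 'c'  n9⇒n10  → match P2@[11:14],P3@[13:14]
[15] read 'd'  n10⇒n8 (via fail)
[16] read 'a'  n8⇒n7 (via fail)  → match P1@[16:16]
[17] read 'a'  n7⇒n7 (via fail)  → match P1@[17:17]
[18] read 'c'  n7⇒n1 (via fail)
[19] read 'c'  n1⇒n2
[20] read 'b'  n2⇒n3
[21] read 'b'  n3⇒n4
[22] read 'c'  n4⇒n5  → match P3@[21:22]
[23] read 'a'  n5⇒n6  → match P0@[18:23],P1@[23:23]
[24] read 'b'  n6⇒n11 (via fail)
[25] read 'c'  n11⇒n12  → match P3@[24:25]
[26] read 'd'  n12⇒n8 (via fail)
[27] read 'd'  n8⇒n0 (via fail)
[28] read 'a'  n0⇒n7  → match P1@[28:28]
[29] read 'c'  n7⇒n1 (via fail)
[30] read 'c'  n1⇒n2
[31] read 'b'  n2⇒n3
[32] read 'b'  n3⇒n4
[33] read 'c'  n4⇒n5  → match P3@[32:33]
[34] read 'a'  n5⇒n6  → match P0@[29:34],P1@[34:34]
[35] read 'a'  n6⇒n7 (via fail)  → match P1@[35:35]
[36] read 'a'  n7⇒n7 (via fail)  → match P1@[36:36]
[37] read 'b'  n7⇒n11 (via fail)
[38] read 'c'  n11⇒n12  → match P3@[37:38]
[39] read 'b'  n12⇒n11 (via fail)
[40] read 'b'  n11⇒n11 (via fail)
[41] read 'b'  n11⇒n11 (via fail)
[42] read 'b'  n11⇒n11 (via fail)
[43] read 'c'  n11⇒n12  → match P3@[42:43]
[44] read 'c'  n12⇒n2 (via fail)
[45] read 'a'  n2⇒n7 (via fail)  → match P1@[45:45]
[46] read 'b'  n7⇒n11 (via fail)
[47] read 'b'  n11⇒n11 (via fail)
[48] read 'a'  n11⇒n7 (via fail)  → match P1@[48:48]
[49] read 'd'  n7⇒n0 (via fail)
[50] read 'c'  n0⇒n1
[51] read 'a'  n1⇒n7 (via fail)  → match P1@[51:51]
[52] read 'b'  n7⇒n11 (via fail)
[53] read 'a'  n11⇒n7 (via fail)  → match P1@[53:53]
[54] read 'c'  n7⇒n1 (via fail)
[55] read 'd'  n1⇒n8
[56] read 'b'  n8⇒n9
[57] read 'c'  n9⇒n10  → match P2@[54:57],P3@[56:57]
[58] read 'b'  n10⇒n11 (via fail)
[59] read 'c'  n11⇒n12  → match P3@[58:59]
[60] read 'd'  n12⇒n8 (via fail)
[61] read 'b'  n8⇒n9
[62] read 'c'  n9⇒n10  → match P2@[59:62],P3@[61:62]
[63] read 'b'  n10⇒n11 (via fail)
[64] read 'b'  n11⇒n11 (via fail)
[65] read 'c'  n11⇒n12  → match P3@[64:65]
[66] read 'a'  n12⇒n7 (via fail)  → match P1@[66:66]
[67] read 'a'  n7⇒n7 (via fail)  → match P1@[67:67]
[68] read 'c'  n7⇒n1 (via fail)
[69] read 'd'  n1⇒n8
[70] read 'b'  n8⇒n9

Result: [[1,1],[5,1],[7,3],[9,1],[14,2],[14,3],[16,1],[17,1],[22,3],[23,0],[23,1],[25,3],[28,1],[33,3],[34,0],[34,1],[35,1],[36,1],[38,3],[43,3],[45,1],[48,1],[51,1],[53,1],[57,2],[57,3],[59,3],[62,2],[62,3],[65,3],[66,1],[67,1]]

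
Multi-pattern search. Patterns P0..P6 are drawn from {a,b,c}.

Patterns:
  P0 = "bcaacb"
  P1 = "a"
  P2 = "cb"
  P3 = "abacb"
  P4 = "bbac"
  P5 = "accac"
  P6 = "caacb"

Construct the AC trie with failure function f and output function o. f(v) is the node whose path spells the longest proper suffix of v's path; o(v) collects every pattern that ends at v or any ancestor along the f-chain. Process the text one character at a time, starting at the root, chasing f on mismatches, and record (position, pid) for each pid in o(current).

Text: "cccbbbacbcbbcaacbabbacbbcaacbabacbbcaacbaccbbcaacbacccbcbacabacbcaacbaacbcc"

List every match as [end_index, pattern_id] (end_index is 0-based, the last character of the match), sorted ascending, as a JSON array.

Construct AC machine:
Trie nodes:
  0='ε' goto a→7 b→1 c→8
  1='b' goto b→14 c→2
  2='bc' goto a→3
  3='bca' goto a→4
  4='bcaa' goto c→5
  5='bcaac' goto b→6
  6='bcaacb' goto ·  [P0 ends]
  7='a' goto b→10 c→17  [P1 ends]
  8='c' goto a→21 b→9
  9='cb' goto ·  [P2 ends]
  10='ab' goto a→11
  11='aba' goto c→12
  12='abac' goto b→13
  13='abacb' goto ·  [P3 ends]
  14='bb' goto a→15
  15='bba' goto c→16
  16='bbac' goto ·  [P4 ends]
  17='ac' goto c→18
  18='acc' goto a→19
  19='acca' goto c→20
  20='accac' goto ·  [P5 ends]
  21='ca' goto a→22
  22='caa' goto c→23
  23='caac' goto b→24
  24='caacb' goto ·  [P6 ends]

Failure links (BFS by depth):
  n1('b'): parent n0 fail=0; on 'b' 0 → fail=0;  out ∅∪∅=∅
  n7('a'): parent n0 fail=0; on 'a' 0 → fail=0;  out {1}∪∅={1}
  n8('c'): parent n0 fail=0; on 'c' 0 → fail=0;  out ∅∪∅=∅
  n2('bc'): parent n1 fail=0; on 'c' 0 → fail=8;  out ∅∪∅=∅
  n9('cb'): parent n8 fail=0; on 'b' 0 → fail=1;  out {2}∪∅={2}
  n10('ab'): parent n7 fail=0; on 'b' 0 → fail=1;  out ∅∪∅=∅
  n14('bb'): parent n1 fail=0; on 'b' 0 → fail=1;  out ∅∪∅=∅
  n17('ac'): parent n7 fail=0; on 'c' 0 → fail=8;  out ∅∪∅=∅
  n21('ca'): parent n8 fail=0; on 'a' 0 → fail=7;  out ∅∪{1}={1}
  n3('bca'): parent n2 fail=8; on 'a' 8 → fail=21;  out ∅∪{1}={1}
  n11('aba'): parent n10 fail=1; on 'a' 1→0 → fail=7;  out ∅∪{1}={1}
  n15('bba'): parent n14 fail=1; on 'a' 1→0 → fail=7;  out ∅∪{1}={1}
  n18('acc'): parent n17 fail=8; on 'c' 8→0 → fail=8;  out ∅∪∅=∅
  n22('caa'): parent n21 fail=7; on 'a' 7→0 → fail=7;  out ∅∪{1}={1}
  n4('bcaa'): parent n3 fail=21; on 'a' 21 → fail=22;  out ∅∪{1}={1}
  n12('abac'): parent n11 fail=7; on 'c' 7 → fail=17;  out ∅∪∅=∅
  n16('bbac'): parent n15 fail=7; on 'c' 7 → fail=17;  out {4}∪∅={4}
  n19('acca'): parent n18 fail=8; on 'a' 8 → fail=21;  out ∅∪{1}={1}
  n23('caac'): parent n22 fail=7; on 'c' 7 → fail=17;  out ∅∪∅=∅
  n5('bcaac'): parent n4 fail=22; on 'c' 22 → fail=23;  out ∅∪∅=∅
  n13('abacb'): parent n12 fail=17; on 'b' 17→8 → fail=9;  out {3}∪{2}={2,3}
  n20('accac'): parent n19 fail=21; on 'c' 21→7 → fail=17;  out {5}∪∅={5}
  n24('caacb'): parent n23 fail=17; on 'b' 17→8 → fail=9;  out {6}∪{2}={2,6}
  n6('bcaacb'): parent n5 fail=23; on 'b' 23 → fail=24;  out {0}∪{2,6}={0,2,6}

Text stream:
[0] read 'c'  n0⇒n8
[1] read 'c'  n8⇒n8 (via fail)
[2] read 'c'  n8⇒n8 (via fail)
[3] read 'b'  n8⇒n9  → match P2@[2:3]
[4] read 'b'  n9⇒n14 (via fail)
[5] read 'b'  n14⇒n14 (via fail)
[6] read 'a'  n14⇒n15  → match P1@[6:6]
[7] read 'c'  n15⇒n16  → match P4@[4:7]
[8] read 'b'  n16⇒n9 (via fail)  → match P2@[7:8]
[9] read 'c'  n9⇒n2 (via fail)
[10] read 'b'  n2⇒n9 (via fail)  → match P2@[9:10]
[11] read 'b'  n9⇒n14 (via fail)
[12] read 'c'  n14⇒n2 (via fail)
[13] read 'a'  n2⇒n3  → match P1@[13:13]
[14] read 'a'  n3⇒n4  → match P1@[14:14]
[15] read 'c'  n4⇒n5
[16] read 'b'  n5⇒n6  → match P0@[11:16],P2@[15:16],P6@[12:16]
[17] read 'a'  n6⇒n7 (via fail)  → match P1@[17:17]
[18] read 'b'  n7⇒n10
[19] read 'b'  n10⇒n14 (via fail)
[20] read 'a'  n14⇒n15  → match P1@[20:20]
[21] read 'c'  n15⇒n16  → match P4@[18:21]
[22] read 'b'  n16⇒n9 (via fail)  → match P2@[21:22]
[23] read 'b'  n9⇒n14 (via fail)
[24] read 'c'  n14⇒n2 (via fail)
[25] read 'a'  n2⇒n3  → match P1@[25:25]
[26] read 'a'  n3⇒n4  → match P1@[26:26]
[27] read 'c'  n4⇒n5
[28] read 'b'  n5⇒n6  → match P0@[23:28],P2@[27:28],P6@[24:28]
[29] read 'a'  n6⇒n7 (via fail)  → match P1@[29:29]
[30] read 'b'  n7⇒n10
[31] read 'a'  n10⇒n11  → match P1@[31:31]
[32] read 'c'  n11⇒n12
[33] read 'b'  n12⇒n13  → match P2@[32:33],P3@[29:33]
[34] read 'b'  n13⇒n14 (via fail)
[35] read 'c'  n14⇒n2 (via fail)
[36] read 'a'  n2⇒n3  → match P1@[36:36]
[37] read 'a'  n3⇒n4  → match P1@[37:37]
[38] read 'c'  n4⇒n5
[39] read 'b'  n5⇒n6  → match P0@[34:39],P2@[38:39],P6@[35:39]
[40] read 'a'  n6⇒n7 (via fail)  → match P1@[40:40]
[41] read 'c'  n7⇒n17
[42] read 'c'  n17⇒n18
[43] read 'b'  n18⇒n9 (via fail)  → match P2@[42:43]
[44] read 'b'  n9⇒n14 (via fail)
[45] read 'c'  n14⇒n2 (via fail)
[46] read 'a'  n2⇒n3  → match P1@[46:46]
[47] read 'a'  n3⇒n4  → match P1@[47:47]
[48] read 'c'  n4⇒n5
[49] read 'b'  n5⇒n6  → match P0@[44:49],P2@[48:49],P6@[45:49]
[50] read 'a'  n6⇒n7 (via fail)  → match P1@[50:50]
[51] read 'c'  n7⇒n17
[52] read 'c'  n17⇒n18
[53] read 'c'  n18⇒n8 (via fail)
[54] read 'b'  n8⇒n9  → match P2@[53:54]
[55] read 'c'  n9⇒n2 (via fail)
[56] read 'b'  n2⇒n9 (via fail)  → match P2@[55:56]
[57] read 'a'  n9⇒n7 (via fail)  → match P1@[57:57]
[58] read 'c'  n7⇒n17
[59] read 'a'  n17⇒n21 (via fail)  → match P1@[59:59]
[60] read 'b'  n21⇒n10 (via fail)
[61] read 'a'  n10⇒n11  → match P1@[61:61]
[62] read 'c'  n11⇒n12
[63] read 'b'  n12⇒n13  → match P2@[62:63],P3@[59:63]
[64] read 'c'  n13⇒n2 (via fail)
[65] read 'a'  n2⇒n3  → match P1@[65:65]
[66] read 'a'  n3⇒n4  → match P1@[66:66]
[67] read 'c'  n4⇒n5
[68] read 'b'  n5⇒n6  → match P0@[63:68],P2@[67:68],P6@[64:68]
[69] read 'a'  n6⇒n7 (via fail)  → match P1@[69:69]
[70] read 'a'  n7⇒n7 (via fail)  → match P1@[70:70]
[71] read 'c'  n7⇒n17
[72] read 'b'  n17⇒n9 (via fail)  → match P2@[71:72]
[73] read 'c'  n9⇒n2 (via fail)
[74] read 'c'  n2⇒n8 (via fail)

Matches: [[3,2],[6,1],[7,4],[8,2],[10,2],[13,1],[14,1],[16,0],[16,2],[16,6],[17,1],[20,1],[21,4],[22,2],[25,1],[26,1],[28,0],[28,2],[28,6],[29,1],[31,1],[33,2],[33,3],[36,1],[37,1],[39,0],[39,2],[39,6],[40,1],[43,2],[46,1],[47,1],[49,0],[49,2],[49,6],[50,1],[54,2],[56,2],[57,1],[59,1],[61,1],[63,2],[63,3],[65,1],[66,1],[68,0],[68,2],[68,6],[69,1],[70,1],[72,2]]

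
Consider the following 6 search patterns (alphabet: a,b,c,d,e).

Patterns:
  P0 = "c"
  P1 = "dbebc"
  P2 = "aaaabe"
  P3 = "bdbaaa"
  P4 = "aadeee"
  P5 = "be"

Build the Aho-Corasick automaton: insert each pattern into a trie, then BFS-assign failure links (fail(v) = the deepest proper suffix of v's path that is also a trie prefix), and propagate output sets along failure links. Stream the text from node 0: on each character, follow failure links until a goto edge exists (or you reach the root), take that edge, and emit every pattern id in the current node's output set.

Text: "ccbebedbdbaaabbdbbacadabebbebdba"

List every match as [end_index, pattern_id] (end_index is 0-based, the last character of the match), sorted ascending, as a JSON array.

Build:
Trie (insert patterns):
  0='ε' goto a→7 b→13 c→1 d→2
  1='c' goto ·  [P0 ends]
  2='d' goto b→3
  3='db' goto e→4
  4='dbe' goto b→5
  5='dbeb' goto c→6
  6='dbebc' goto ·  [P1 ends]
  7='a' goto a→8
  8='aa' goto a→9 d→19
  9='aaa' goto a→10
  10='aaaa' goto b→11
  11='aaaab' goto e→12
  12='aaaabe' goto ·  [P2 ends]
  13='b' goto d→14 e→23
  14='bd' goto b→15
  15='bdb' goto a→16
  16='bdba' goto a→17
  17='bdbaa' goto a→18
  18='bdbaaa' goto ·  [P3 ends]
  19='aad' goto e→20
  20='aade' goto e→21
  21='aadee' goto e→22
  22='aadeee' goto ·  [P4 ends]
  23='be' goto ·  [P5 ends]

BFS fail/out derivation:
  n1('c'): parent n0 fail=0; on 'c' 0 → fail=0;  out {0}∪∅={0}
  n2('d'): parent n0 fail=0; on 'd' 0 → fail=0;  out ∅∪∅=∅
  n7('a'): parent n0 fail=0; on 'a' 0 → fail=0;  out ∅∪∅=∅
  n13('b'): parent n0 fail=0; on 'b' 0 → fail=0;  out ∅∪∅=∅
  n3('db'): parent n2 fail=0; on 'b' 0 → fail=13;  out ∅∪∅=∅
  n8('aa'): parent n7 fail=0; on 'a' 0 → fail=7;  out ∅∪∅=∅
  n14('bd'): parent n13 fail=0; on 'd' 0 → fail=2;  out ∅∪∅=∅
  n23('be'): parent n13 fail=0; on 'e' 0 → fail=0;  out {5}∪∅={5}
  n4('dbe'): parent n3 fail=13; on 'e' 13 → fail=23;  out ∅∪{5}={5}
  n9('aaa'): parent n8 fail=7; on 'a' 7 → fail=8;  out ∅∪∅=∅
  n15('bdb'): parent n14 fail=2; on 'b' 2 → fail=3;  out ∅∪∅=∅
  n19('aad'): parent n8 fail=7; on 'd' 7→0 → fail=2;  out ∅∪∅=∅
  n5('dbeb'): parent n4 fail=23; on 'b' 23→0 → fail=13;  out ∅∪∅=∅
  n10('aaaa'): parent n9 fail=8; on 'a' 8 → fail=9;  out ∅∪∅=∅
  n16('bdba'): parent n15 fail=3; on 'a' 3→13→0 → fail=7;  out ∅∪∅=∅
  n20('aade'): parent n19 fail=2; on 'e' 2→0 → fail=0;  out ∅∪∅=∅
  n6('dbebc'): parent n5 fail=13; on 'c' 13→0 → fail=1;  out {1}∪{0}={0,1}
  n11('aaaab'): parent n10 fail=9; on 'b' 9→8→7→0 → fail=13;  out ∅∪∅=∅
  n17('bdbaa'): parent n16 fail=7; on 'a' 7 → fail=8;  out ∅∪∅=∅
  n21('aadee'): parent n20 fail=0; on 'e' 0 → fail=0;  out ∅∪∅=∅
  n12('aaaabe'): parent n11 fail=13; on 'e' 13 → fail=23;  out {2}∪{5}={2,5}
  n18('bdbaaa'): parent n17 fail=8; on 'a' 8 → fail=9;  out {3}∪∅={3}
  n22('aadeee'): parent n21 fail=0; on 'e' 0 → fail=0;  out {4}∪∅={4}

Scan:
[0] read 'c'  n0⇒n1  → match P0@[0:0]
[1] read 'c'  n1⇒n1 (via fail)  → match P0@[1:1]
[2] read 'b'  n1⇒n13 (via fail)
[3] read 'e'  n13⇒n23  → match P5@[2:3]
[4] read 'b'  n23⇒n13 (via fail)
[5] read 'e'  n13⇒n23  → match P5@[4:5]
[6] read 'd'  n23⇒n2 (via fail)
[7] read 'b'  n2⇒n3
[8] read 'd'  n3⇒n14 (via fail)
[9] read 'b'  n14⇒n15
[10] read 'a'  n15⇒n16
[11] read 'a'  n16⇒n17
[12] read 'a'  n17⇒n18  → match P3@[7:12]
[13] read 'b'  n18⇒n13 (via fail)
[14] read 'b'  n13⇒n13 (via fail)
[15] read 'd'  n13⇒n14
[16] read 'b'  n14⇒n15
[17] read 'b'  n15⇒n13 (via fail)
[18] read 'a'  n13⇒n7 (via fail)
[19] read 'c'  n7⇒n1 (via fail)  → match P0@[19:19]
[20] read 'a'  n1⇒n7 (via fail)
[21] read 'd'  n7⇒n2 (via fail)
[22] read 'a'  n2⇒n7 (via fail)
[23] read 'b'  n7⇒n13 (via fail)
[24] read 'e'  n13⇒n23  → match P5@[23:24]
[25] read 'b'  n23⇒n13 (via fail)
[26] read 'b'  n13⇒n13 (via fail)
[27] read 'e'  n13⇒n23  → match P5@[26:27]
[28] read 'b'  n23⇒n13 (via fail)
[29] read 'd'  n13⇒n14
[30] read 'b'  n14⇒n15
[31] read 'a'  n15⇒n16

Result: [[0,0],[1,0],[3,5],[5,5],[12,3],[19,0],[24,5],[27,5]]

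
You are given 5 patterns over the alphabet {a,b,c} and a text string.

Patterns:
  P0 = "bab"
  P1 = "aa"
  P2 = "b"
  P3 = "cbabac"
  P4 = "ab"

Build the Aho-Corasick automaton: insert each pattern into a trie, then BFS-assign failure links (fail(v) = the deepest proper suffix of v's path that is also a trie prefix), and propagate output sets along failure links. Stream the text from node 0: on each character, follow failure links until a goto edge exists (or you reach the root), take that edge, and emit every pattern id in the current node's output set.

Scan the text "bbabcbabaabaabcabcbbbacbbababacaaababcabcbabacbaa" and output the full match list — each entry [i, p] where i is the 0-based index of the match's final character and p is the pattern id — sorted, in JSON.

Build automaton:
Trie (insert patterns):
  n0 'ε': a→4 b→1 c→6
  n1 'b': a→2  [P2 ends]
  n2 'ba': b→3
  n3 'bab': ·  [P0 ends]
  n4 'a': a→5 b→12
  n5 'aa': ·  [P1 ends]
  n6 'c': b→7
  n7 'cb': a→8
  n8 'cba': b→9
  n9 'cbab': a→10
  n10 'cbaba': c→11
  n11 'cbabac': ·  [P3 ends]
  n12 'ab': ·  [P4 ends]

Failure links (BFS by depth):
  n1('b'): parent n0 fail=0; on 'b' 0 → fail=0;  out {2}∪∅={2}
  n4('a'): parent n0 fail=0; on 'a' 0 → fail=0;  out ∅∪∅=∅
  n6('c'): parent n0 fail=0; on 'c' 0 → fail=0;  out ∅∪∅=∅
  n2('ba'): parent n1 fail=0; on 'a' 0 → fail=4;  out ∅∪∅=∅
  n5('aa'): parent n4 fail=0; on 'a' 0 → fail=4;  out {1}∪∅={1}
  n7('cb'): parent n6 fail=0; on 'b' 0 → fail=1;  out ∅∪{2}={2}
  n12('ab'): parent n4 fail=0; on 'b' 0 → fail=1;  out {4}∪{2}={2,4}
  n3('bab'): parent n2 fail=4; on 'b' 4 → fail=12;  out {0}∪{2,4}={0,2,4}
  n8('cba'): parent n7 fail=1; on 'a' 1 → fail=2;  out ∅∪∅=∅
  n9('cbab'): parent n8 fail=2; on 'b' 2 → fail=3;  out ∅∪{0,2,4}={0,2,4}
  n10('cbaba'): parent n9 fail=3; on 'a' 3→12→1 → fail=2;  out ∅∪∅=∅
  n11('cbabac'): parent n10 fail=2; on 'c' 2→4→0 → fail=6;  out {3}∪∅={3}

Scan:
pos 0 'b': at 1  ** P2@[0:0]
pos 1 'b': at 1 ·f  ** P2@[1:1]
pos 2 'a': at 2
pos 3 'b': at 3  ** P0@[1:3],P2@[3:3],P4@[2:3]
pos 4 'c': at 6 ·f
pos 5 'b': at 7  ** P2@[5:5]
pos 6 'a': at 8
pos 7 'b': at 9  ** P0@[5:7],P2@[7:7],P4@[6:7]
pos 8 'a': at 10
pos 9 'a': at 5 ·f  ** P1@[8:9]
pos 10 'b': at 12 ·f  ** P2@[10:10],P4@[9:10]
pos 11 'a': at 2 ·f
pos 12 'a': at 5 ·f  ** P1@[11:12]
pos 13 'b': at 12 ·f  ** P2@[13:13],P4@[12:13]
pos 14 'c': at 6 ·f
pos 15 'a': at 4 ·f
pos 16 'b': at 12  ** P2@[16:16],P4@[15:16]
pos 17 'c': at 6 ·f
pos 18 'b': at 7  ** P2@[18:18]
pos 19 'b': at 1 ·f  ** P2@[19:19]
pos 20 'b': at 1 ·f  ** P2@[20:20]
pos 21 'a': at 2
pos 22 'c': at 6 ·f
pos 23 'b': at 7  ** P2@[23:23]
pos 24 'b': at 1 ·f  ** P2@[24:24]
pos 25 'a': at 2
pos 26 'b': at 3  ** P0@[24:26],P2@[26:26],P4@[25:26]
pos 27 'a': at 2 ·f
pos 28 'b': at 3  ** P0@[26:28],P2@[28:28],P4@[27:28]
pos 29 'a': at 2 ·f
pos 30 'c': at 6 ·f
pos 31 'a': at 4 ·f
pos 32 'a': at 5  ** P1@[31:32]
pos 33 'a': at 5 ·f  ** P1@[32:33]
pos 34 'b': at 12 ·f  ** P2@[34:34],P4@[33:34]
pos 35 'a': at 2 ·f
pos 36 'b': at 3  ** P0@[34:36],P2@[36:36],P4@[35:36]
pos 37 'c': at 6 ·f
pos 38 'a': at 4 ·f
pos 39 'b': at 12  ** P2@[39:39],P4@[38:39]
pos 40 'c': at 6 ·f
pos 41 'b': at 7  ** P2@[41:41]
pos 42 'a': at 8
pos 43 'b': at 9  ** P0@[41:43],P2@[43:43],P4@[42:43]
pos 44 'a': at 10
pos 45 'c': at 11  ** P3@[40:45]
pos 46 'b': at 7 ·f  ** P2@[46:46]
pos 47 'a': at 8
pos 48 'a': at 5 ·f  ** P1@[47:48]

Result: [[0,2],[1,2],[3,0],[3,2],[3,4],[5,2],[7,0],[7,2],[7,4],[9,1],[10,2],[10,4],[12,1],[13,2],[13,4],[16,2],[16,4],[18,2],[19,2],[20,2],[23,2],[24,2],[26,0],[26,2],[26,4],[28,0],[28,2],[28,4],[32,1],[33,1],[34,2],[34,4],[36,0],[36,2],[36,4],[39,2],[39,4],[41,2],[43,0],[43,2],[43,4],[45,3],[46,2],[48,1]]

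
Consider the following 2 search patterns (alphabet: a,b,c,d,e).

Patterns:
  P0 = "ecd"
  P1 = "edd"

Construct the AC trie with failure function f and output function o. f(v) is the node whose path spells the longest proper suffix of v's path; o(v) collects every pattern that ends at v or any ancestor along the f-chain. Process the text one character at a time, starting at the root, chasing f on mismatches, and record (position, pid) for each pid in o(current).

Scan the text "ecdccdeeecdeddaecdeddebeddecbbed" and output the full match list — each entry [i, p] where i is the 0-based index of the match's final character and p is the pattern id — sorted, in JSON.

Construct AC machine:
Trie (insert patterns):
  0='ε' goto e→1
  1='e' goto c→2 d→4
  2='ec' goto d→3
  3='ecd' goto ·  [P0 ends]
  4='ed' goto d→5
  5='edd' goto ·  [P1 ends]

Failure links (BFS by depth):
  fail(1) 'e': from fail(0)=0 chase 'e': 0 ⇒ 0;  out=∅∪out(0)=∅
  fail(2) 'ec': from fail(1)=0 chase 'c': 0 ⇒ 0;  out=∅∪out(0)=∅
  fail(4) 'ed': from fail(1)=0 chase 'd': 0 ⇒ 0;  out=∅∪out(0)=∅
  fail(3) 'ecd': from fail(2)=0 chase 'd': 0 ⇒ 0;  out={0}∪out(0)={0}
  fail(5) 'edd': from fail(4)=0 chase 'd': 0 ⇒ 0;  out={1}∪out(0)={1}

Text stream:
[0] read 'e'  n0⇒n1
[1] read 'c'  n1⇒n2
[2] read 'd'  n2⇒n3  emit P0@[0:2]
[3] read 'c'  n3⇒n0 ·f
[4] read 'c'  n0⇒n0
[5] read 'd'  n0⇒n0
[6] read 'e'  n0⇒n1
[7] read 'e'  n1⇒n1 ·f
[8] read 'e'  n1⇒n1 ·f
[9] read 'c'  n1⇒n2
[10] read 'd'  n2⇒n3  emit P0@[8:10]
[11] read 'e'  n3⇒n1 ·f
[12] read 'd'  n1⇒n4
[13] read 'd'  n4⇒n5  emit P1@[11:13]
[14] read 'a'  n5⇒n0 ·f
[15] read 'e'  n0⇒n1
[16] read 'c'  n1⇒n2
[17] read 'd'  n2⇒n3  emit P0@[15:17]
[18] read 'e'  n3⇒n1 ·f
[19] read 'd'  n1⇒n4
[20] read 'd'  n4⇒n5  emit P1@[18:20]
[21] read 'e'  n5⇒n1 ·f
[22] read 'b'  n1⇒n0 ·f
[23] read 'e'  n0⇒n1
[24] read 'd'  n1⇒n4
[25] read 'd'  n4⇒n5  emit P1@[23:25]
[26] read 'e'  n5⇒n1 ·f
[27] read 'c'  n1⇒n2
[28] read 'b'  n2⇒n0 ·f
[29] read 'b'  n0⇒n0
[30] read 'e'  n0⇒n1
[31] read 'd'  n1⇒n4

All matches (sorted): [[2,0],[10,0],[13,1],[17,0],[20,1],[25,1]]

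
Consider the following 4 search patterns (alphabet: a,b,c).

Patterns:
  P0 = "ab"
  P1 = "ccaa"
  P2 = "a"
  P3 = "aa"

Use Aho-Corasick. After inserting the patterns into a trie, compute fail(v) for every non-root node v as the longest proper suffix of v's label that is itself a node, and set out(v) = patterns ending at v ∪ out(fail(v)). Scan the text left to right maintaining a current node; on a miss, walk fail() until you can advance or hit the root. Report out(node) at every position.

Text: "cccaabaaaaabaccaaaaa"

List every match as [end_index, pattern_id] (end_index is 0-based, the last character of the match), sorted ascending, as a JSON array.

Construct AC machine:
Trie nodes:
  n0 'ε': a→1 c→3
  n1 'a': a→7 b→2  [P2 ends]
  n2 'ab': ·  [P0 ends]
  n3 'c': c→4
  n4 'cc': a→5
  n5 'cca': a→6
  n6 'ccaa': ·  [P1 ends]
  n7 'aa': ·  [P3 ends]

Failure links (BFS by depth):
  fail(1) 'a': from fail(0)=0 chase 'a': 0 ⇒ 0;  out={2}∪out(0)={2}
  fail(3) 'c': from fail(0)=0 chase 'c': 0 ⇒ 0;  out=∅∪out(0)=∅
  fail(2) 'ab': from fail(1)=0 chase 'b': 0 ⇒ 0;  out={0}∪out(0)={0}
  fail(4) 'cc': from fail(3)=0 chase 'c': 0 ⇒ 3;  out=∅∪out(3)=∅
  fail(7) 'aa': from fail(1)=0 chase 'a': 0 ⇒ 1;  out={3}∪out(1)={2,3}
  fail(5) 'cca': from fail(4)=3 chase 'a': 3→0 ⇒ 1;  out=∅∪out(1)={2}
  fail(6) 'ccaa': from fail(5)=1 chase 'a': 1 ⇒ 7;  out={1}∪out(7)={1,2,3}

Scan:
[0] read 'c'  n0⇒n3
[1] read 'c'  n3⇒n4
[2] read 'c'  n4⇒n4 (via fail)
[3] read 'a'  n4⇒n5  ** P2@[3:3]
[4] read 'a'  n5⇒n6  ** P1@[1:4],P2@[4:4],P3@[3:4]
[5] read 'b'  n6⇒n2 (via fail)  ** P0@[4:5]
[6] read 'a'  n2⇒n1 (via fail)  ** P2@[6:6]
[7] read 'a'  n1⇒n7  ** P2@[7:7],P3@[6:7]
[8] read 'a'  n7⇒n7 (via fail)  ** P2@[8:8],P3@[7:8]
[9] read 'a'  n7⇒n7 (via fail)  ** P2@[9:9],P3@[8:9]
[10] read 'a'  n7⇒n7 (via fail)  ** P2@[10:10],P3@[9:10]
[11] read 'b'  n7⇒n2 (via fail)  ** P0@[10:11]
[12] read 'a'  n2⇒n1 (via fail)  ** P2@[12:12]
[13] read 'c'  n1⇒n3 (via fail)
[14] read 'c'  n3⇒n4
[15] read 'a'  n4⇒n5  ** P2@[15:15]
[16] read 'a'  n5⇒n6  ** P1@[13:16],P2@[16:16],P3@[15:16]
[17] read 'a'  n6⇒n7 (via fail)  ** P2@[17:17],P3@[16:17]
[18] read 'a'  n7⇒n7 (via fail)  ** P2@[18:18],P3@[17:18]
[19] read 'a'  n7⇒n7 (via fail)  ** P2@[19:19],P3@[18:19]

Result: [[3,2],[4,1],[4,2],[4,3],[5,0],[6,2],[7,2],[7,3],[8,2],[8,3],[9,2],[9,3],[10,2],[10,3],[11,0],[12,2],[15,2],[16,1],[16,2],[16,3],[17,2],[17,3],[18,2],[18,3],[19,2],[19,3]]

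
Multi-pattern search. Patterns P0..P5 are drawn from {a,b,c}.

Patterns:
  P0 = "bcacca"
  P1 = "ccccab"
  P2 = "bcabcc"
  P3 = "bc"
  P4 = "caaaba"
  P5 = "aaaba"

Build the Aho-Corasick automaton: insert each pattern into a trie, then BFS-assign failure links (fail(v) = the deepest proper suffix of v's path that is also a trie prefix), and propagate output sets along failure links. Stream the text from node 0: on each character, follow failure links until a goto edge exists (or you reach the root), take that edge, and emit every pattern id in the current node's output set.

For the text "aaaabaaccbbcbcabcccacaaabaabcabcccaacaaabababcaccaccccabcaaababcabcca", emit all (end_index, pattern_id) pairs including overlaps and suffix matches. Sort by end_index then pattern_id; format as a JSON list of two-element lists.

Construct AC machine:
Trie nodes:
  0='ε' goto a→21 b→1 c→7
  1='b' goto c→2
  2='bc' goto a→3  [P3 ends]
  3='bca' goto b→13 c→4
  4='bcac' goto c→5
  5='bcacc' goto a→6
  6='bcacca' goto ·  [P0 ends]
  7='c' goto a→16 c→8
  8='cc' goto c→9
  9='ccc' goto c→10
  10='cccc' goto a→11
  11='cccca' goto b→12
  12='ccccab' goto ·  [P1 ends]
  13='bcab' goto c→14
  14='bcabc' goto c→15
  15='bcabcc' goto ·  [P2 ends]
  16='ca' goto a→17
  17='caa' goto a→18
  18='caaa' goto b→19
  19='caaab' goto a→20
  20='caaaba' goto ·  [P4 ends]
  21='a' goto a→22
  22='aa' goto a→23
  23='aaa' goto b→24
  24='aaab' goto a→25
  25='aaaba' goto ·  [P5 ends]

BFS fail/out derivation:
  fail(1) 'b': from fail(0)=0 chase 'b': 0 ⇒ 0;  out=∅∪out(0)=∅
  fail(7) 'c': from fail(0)=0 chase 'c': 0 ⇒ 0;  out=∅∪out(0)=∅
  fail(21) 'a': from fail(0)=0 chase 'a': 0 ⇒ 0;  out=∅∪out(0)=∅
  fail(2) 'bc': from fail(1)=0 chase 'c': 0 ⇒ 7;  out={3}∪out(7)={3}
  fail(8) 'cc': from fail(7)=0 chase 'c': 0 ⇒ 7;  out=∅∪out(7)=∅
  fail(16) 'ca': from fail(7)=0 chase 'a': 0 ⇒ 21;  out=∅∪out(21)=∅
  fail(22) 'aa': from fail(21)=0 chase 'a': 0 ⇒ 21;  out=∅∪out(21)=∅
  fail(3) 'bca': from fail(2)=7 chase 'a': 7 ⇒ 16;  out=∅∪out(16)=∅
  fail(9) 'ccc': from fail(8)=7 chase 'c': 7 ⇒ 8;  out=∅∪out(8)=∅
  fail(17) 'caa': from fail(16)=21 chase 'a': 21 ⇒ 22;  out=∅∪out(22)=∅
  fail(23) 'aaa': from fail(22)=21 chase 'a': 21 ⇒ 22;  out=∅∪out(22)=∅
  fail(4) 'bcac': from fail(3)=16 chase 'c': 16→21→0 ⇒ 7;  out=∅∪out(7)=∅
  fail(10) 'cccc': from fail(9)=8 chase 'c': 8 ⇒ 9;  out=∅∪out(9)=∅
  fail(13) 'bcab': from fail(3)=16 chase 'b': 16→21→0 ⇒ 1;  out=∅∪out(1)=∅
  fail(18) 'caaa': from fail(17)=22 chase 'a': 22 ⇒ 23;  out=∅∪out(23)=∅
  fail(24) 'aaab': from fail(23)=22 chase 'b': 22→21→0 ⇒ 1;  out=∅∪out(1)=∅
  fail(5) 'bcacc': from fail(4)=7 chase 'c': 7 ⇒ 8;  out=∅∪out(8)=∅
  fail(11) 'cccca': from fail(10)=9 chase 'a': 9→8→7 ⇒ 16;  out=∅∪out(16)=∅
  fail(14) 'bcabc': from fail(13)=1 chase 'c': 1 ⇒ 2;  out=∅∪out(2)={3}
  fail(19) 'caaab': from fail(18)=23 chase 'b': 23 ⇒ 24;  out=∅∪out(24)=∅
  fail(25) 'aaaba': from fail(24)=1 chase 'a': 1→0 ⇒ 21;  out={5}∪out(21)={5}
  fail(6) 'bcacca': from fail(5)=8 chase 'a': 8→7 ⇒ 16;  out={0}∪out(16)={0}
  fail(12) 'ccccab': from fail(11)=16 chase 'b': 16→21→0 ⇒ 1;  out={1}∪out(1)={1}
  fail(15) 'bcabcc': from fail(14)=2 chase 'c': 2→7 ⇒ 8;  out={2}∪out(8)={2}
  fail(20) 'caaaba': from fail(19)=24 chase 'a': 24 ⇒ 25;  out={4}∪out(25)={4,5}

Run:
[0] read 'a'  n0⇒n21
[1] read 'a'  n21⇒n22
[2] read 'a'  n22⇒n23
[3] read 'a'  n23⇒n23 ·f
[4] read 'b'  n23⇒n24
[5] read 'a'  n24⇒n25  ** P5@[1:5]
[6] read 'a'  n25⇒n22 ·f
[7] read 'c'  n22⇒n7 ·f
[8] read 'c'  n7⇒n8
[9] read 'b'  n8⇒n1 ·f
[10] read 'b'  n1⇒n1 ·f
[11] read 'c'  n1⇒n2  ** P3@[10:11]
[12] read 'b'  n2⇒n1 ·f
[13] read 'c'  n1⇒n2  ** P3@[12:13]
[14] read 'a'  n2⇒n3
[15] read 'b'  n3⇒n13
[16] read 'c'  n13⇒n14  ** P3@[15:16]
[17] read 'c'  n14⇒n15  ** P2@[12:17]
[18] read 'c'  n15⇒n9 ·f
[19] read 'a'  n9⇒n16 ·f
[20] read 'c'  n16⇒n7 ·f
[21] read 'a'  n7⇒n16
[22] read 'a'  n16⇒n17
[23] read 'a'  n17⇒n18
[24] read 'b'  n18⇒n19
[25] read 'a'  n19⇒n20  ** P4@[20:25],P5@[21:25]
[26] read 'a'  n20⇒n22 ·f
[27] read 'b'  n22⇒n1 ·f
[28] read 'c'  n1⇒n2  ** P3@[27:28]
[29] read 'a'  n2⇒n3
[30] read 'b'  n3⇒n13
[31] read 'c'  n13⇒n14  ** P3@[30:31]
[32] read 'c'  n14⇒n15  ** P2@[27:32]
[33] read 'c'  n15⇒n9 ·f
[34] read 'a'  n9⇒n16 ·f
[35] read 'a'  n16⇒n17
[36] read 'c'  n17⇒n7 ·f
[37] read 'a'  n7⇒n16
[38] read 'a'  n16⇒n17
[39] read 'a'  n17⇒n18
[40] read 'b'  n18⇒n19
[41] read 'a'  n19⇒n20  ** P4@[36:41],P5@[37:41]
[42] read 'b'  n20⇒n1 ·f
[43] read 'a'  n1⇒n21 ·f
[44] read 'b'  n21⇒n1 ·f
[45] read 'c'  n1⇒n2  ** P3@[44:45]
[46] read 'a'  n2⇒n3
[47] read 'c'  n3⇒n4
[48] read 'c'  n4⇒n5
[49] read 'a'  n5⇒n6  ** P0@[44:49]
[50] read 'c'  n6⇒n7 ·f
[51] read 'c'  n7⇒n8
[52] read 'c'  n8⇒n9
[53] read 'c'  n9⇒n10
[54] read 'a'  n10⇒n11
[55] read 'b'  n11⇒n12  ** P1@[50:55]
[56] read 'c'  n12⇒n2 ·f  ** P3@[55:56]
[57] read 'a'  n2⇒n3
[58] read 'a'  n3⇒n17 ·f
[59] read 'a'  n17⇒n18
[60] read 'b'  n18⇒n19
[61] read 'a'  n19⇒n20  ** P4@[56:61],P5@[57:61]
[62] read 'b'  n20⇒n1 ·f
[63] read 'c'  n1⇒n2  ** P3@[62:63]
[64] read 'a'  n2⇒n3
[65] read 'b'  n3⇒n13
[66] read 'c'  n13⇒n14  ** P3@[65:66]
[67] read 'c'  n14⇒n15  ** P2@[62:67]
[68] read 'a'  n15⇒n16 ·f

All matches (sorted): [[5,5],[11,3],[13,3],[16,3],[17,2],[25,4],[25,5],[28,3],[31,3],[32,2],[41,4],[41,5],[45,3],[49,0],[55,1],[56,3],[61,4],[61,5],[63,3],[66,3],[67,2]]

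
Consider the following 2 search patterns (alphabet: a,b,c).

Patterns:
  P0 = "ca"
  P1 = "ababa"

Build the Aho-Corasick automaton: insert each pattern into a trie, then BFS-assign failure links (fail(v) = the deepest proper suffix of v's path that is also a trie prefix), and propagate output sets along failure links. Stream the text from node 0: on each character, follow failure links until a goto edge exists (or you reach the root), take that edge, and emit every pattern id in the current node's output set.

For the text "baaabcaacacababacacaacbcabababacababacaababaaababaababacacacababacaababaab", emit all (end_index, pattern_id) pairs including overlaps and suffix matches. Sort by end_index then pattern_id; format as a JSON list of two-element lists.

Construct AC machine:
Trie (insert patterns):
  0='ε' goto a→3 c→1
  1='c' goto a→2
  2='ca' goto ·  ←P0
  3='a' goto b→4
  4='ab' goto a→5
  5='aba' goto b→6
  6='abab' goto a→7
  7='ababa' goto ·  ←P1

Failure links (BFS by depth):
  fail(1) 'c': from fail(0)=0 chase 'c': 0 ⇒ 0;  out=∅∪out(0)=∅
  fail(3) 'a': from fail(0)=0 chase 'a': 0 ⇒ 0;  out=∅∪out(0)=∅
  fail(2) 'ca': from fail(1)=0 chase 'a': 0 ⇒ 3;  out={0}∪out(3)={0}
  fail(4) 'ab': from fail(3)=0 chase 'b': 0 ⇒ 0;  out=∅∪out(0)=∅
  fail(5) 'aba': from fail(4)=0 chase 'a': 0 ⇒ 3;  out=∅∪out(3)=∅
  fail(6) 'abab': from fail(5)=3 chase 'b': 3 ⇒ 4;  out=∅∪out(4)=∅
  fail(7) 'ababa': from fail(6)=4 chase 'a': 4 ⇒ 5;  out={1}∪out(5)={1}

Text stream:
pos 0 'b': at 0
pos 1 'a': at 3
pos 2 'a': at 3 (via fail)
pos 3 'a': at 3 (via fail)
pos 4 'b': at 4
pos 5 'c': at 1 (via fail)
pos 6 'a': at 2  emit P0@[5:6]
pos 7 'a': at 3 (via fail)
pos 8 'c': at 1 (via fail)
pos 9 'a': at 2  emit P0@[8:9]
pos 10 'c': at 1 (via fail)
pos 11 'a': at 2  emit P0@[10:11]
pos 12 'b': at 4 (via fail)
pos 13 'a': at 5
pos 14 'b': at 6
pos 15 'a': at 7  emit P1@[11:15]
pos 16 'c': at 1 (via fail)
pos 17 'a': at 2  emit P0@[16:17]
pos 18 'c': at 1 (via fail)
pos 19 'a': at 2  emit P0@[18:19]
pos 20 'a': at 3 (via fail)
pos 21 'c': at 1 (via fail)
pos 22 'b': at 0 (via fail)
pos 23 'c': at 1
pos 24 'a': at 2  emit P0@[23:24]
pos 25 'b': at 4 (via fail)
pos 26 'a': at 5
pos 27 'b': at 6
pos 28 'a': at 7  emit P1@[24:28]
pos 29 'b': at 6 (via fail)
pos 30 'a': at 7  emit P1@[26:30]
pos 31 'c': at 1 (via fail)
pos 32 'a': at 2  emit P0@[31:32]
pos 33 'b': at 4 (via fail)
pos 34 'a': at 5
pos 35 'b': at 6
pos 36 'a': at 7  emit P1@[32:36]
pos 37 'c': at 1 (via fail)
pos 38 'a': at 2  emit P0@[37:38]
pos 39 'a': at 3 (via fail)
pos 40 'b': at 4
pos 41 'a': at 5
pos 42 'b': at 6
pos 43 'a': at 7  emit P1@[39:43]
pos 44 'a': at 3 (via fail)
pos 45 'a': at 3 (via fail)
pos 46 'b': at 4
pos 47 'a': at 5
pos 48 'b': at 6
pos 49 'a': at 7  emit P1@[45:49]
pos 50 'a': at 3 (via fail)
pos 51 'b': at 4
pos 52 'a': at 5
pos 53 'b': at 6
pos 54 'a': at 7  emit P1@[50:54]
pos 55 'c': at 1 (via fail)
pos 56 'a': at 2  emit P0@[55:56]
pos 57 'c': at 1 (via fail)
pos 58 'a': at 2  emit P0@[57:58]
pos 59 'c': at 1 (via fail)
pos 60 'a': at 2  emit P0@[59:60]
pos 61 'b': at 4 (via fail)
pos 62 'a': at 5
pos 63 'b': at 6
pos 64 'a': at 7  emit P1@[60:64]
pos 65 'c': at 1 (via fail)
pos 66 'a': at 2  emit P0@[65:66]
pos 67 'a': at 3 (via fail)
pos 68 'b': at 4
pos 69 'a': at 5
pos 70 'b': at 6
pos 71 'a': at 7  emit P1@[67:71]
pos 72 'a': at 3 (via fail)
pos 73 'b': at 4

Result: [[6,0],[9,0],[11,0],[15,1],[17,0],[19,0],[24,0],[28,1],[30,1],[32,0],[36,1],[38,0],[43,1],[49,1],[54,1],[56,0],[58,0],[60,0],[64,1],[66,0],[71,1]]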